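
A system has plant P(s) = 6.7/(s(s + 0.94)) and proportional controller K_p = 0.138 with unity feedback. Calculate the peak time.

T_p = 3.75 s

From 1 + K_pP(s) = 0: s² + 0.94s + 0.9246 = 0 ⇒ ω_n = 0.9616, ζ = 0.4888.
Damped frequency ω_d = ω_n√(1−ζ²) = 0.8389 rad/s, so peak time T_p = π/ω_d = 3.75 s.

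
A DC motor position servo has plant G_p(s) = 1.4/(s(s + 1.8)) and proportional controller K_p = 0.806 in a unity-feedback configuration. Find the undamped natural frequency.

The closed-loop denominator is s(s+1.8) + 0.806·1.4 = s² + 1.8s + 1.128.
Matching s² + 2ζω_n s + ω_n²: ω_n = √1.128 = 1.062 rad/s and 2ζω_n = 1.8, so ζ = 1.8/(2·1.062) = 0.847.

ω_n = 1.06 rad/s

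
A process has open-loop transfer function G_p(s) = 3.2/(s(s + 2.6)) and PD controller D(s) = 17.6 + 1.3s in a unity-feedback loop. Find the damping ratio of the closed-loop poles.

Forward path: (17.6 + 1.3s)·3.2/(s(s+2.6)). The closed-loop characteristic equation is s² + (2.6 + 3.2·1.3)s + 3.2·17.6 = 0.
That is s² + 6.76s + 56.32 = 0, so ω_n = 7.505 rad/s and ζ = 6.76/(2·7.505) = 0.4504.

ζ = 0.45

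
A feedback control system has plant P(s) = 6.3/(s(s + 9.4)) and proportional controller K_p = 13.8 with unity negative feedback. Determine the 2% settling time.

T_s ≈ 0.851 s

Closed-loop characteristic equation: s² + 9.4s + 86.94 = 0, so ω_n = 9.324 rad/s and ζ = 9.4/(2·9.324) = 0.5041.
2% settling time T_s ≈ 4/(ζω_n) = 4/4.7 = 0.851 s.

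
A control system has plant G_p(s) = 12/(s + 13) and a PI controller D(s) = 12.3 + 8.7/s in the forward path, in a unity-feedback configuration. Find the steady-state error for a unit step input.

0

The open loop D(s)G_p(s) has a pole at the origin (type 1), so the static position error constant is infinite and e_ss = 1/(1+∞) = 0.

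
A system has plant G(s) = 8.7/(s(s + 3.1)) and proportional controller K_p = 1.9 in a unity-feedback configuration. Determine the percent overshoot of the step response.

27.4%

The closed-loop denominator s² + 3.1s + 16.53 gives ω_n = √16.53 = 4.066 and ζ = 3.1/(2ω_n) = 0.3812.
%OS = 100·exp(−πζ/√(1−ζ²)) = 100·exp(−π·0.3812/√0.8547) = 27.4%.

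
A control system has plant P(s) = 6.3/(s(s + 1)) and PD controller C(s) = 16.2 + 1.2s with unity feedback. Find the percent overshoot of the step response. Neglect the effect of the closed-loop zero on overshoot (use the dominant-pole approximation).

23%

Forward path: (16.2 + 1.2s)·6.3/(s(s+1)). The closed-loop characteristic equation is s² + (1 + 6.3·1.2)s + 6.3·16.2 = 0.
That is s² + 8.56s + 102.1 = 0, so ω_n = 10.1 rad/s and ζ = 8.56/(2·10.1) = 0.4237.
%OS = 100·exp(−πζ/√(1−ζ²)) = 23%.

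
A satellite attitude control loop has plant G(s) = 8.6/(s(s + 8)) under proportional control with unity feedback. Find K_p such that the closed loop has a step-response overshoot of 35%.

K_p = 18.5

From %OS = 100·exp(−πζ/√(1−ζ²)) = 35%, ζ = −ln(0.35)/√(π²+ln²(0.35)) = 0.3169.
Characteristic equation s² + 8s + 8.6K_p = 0 gives ζ = 8/(2√(8.6K_p)).
Setting ζ = 0.3169: √(8.6K_p) = 8/(2·0.3169) = 12.62, so K_p = 159.3/8.6 = 18.5.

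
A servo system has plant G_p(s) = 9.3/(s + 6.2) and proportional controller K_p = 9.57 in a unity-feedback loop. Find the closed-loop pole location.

s = -95.2

Closed-loop transfer function: T(s) = K_p·G_p(s)/(1 + K_p·G_p(s)) = 89/(s + 6.2 + 89) = 89/(s + 95.2).
The closed-loop pole is at s = −95.2.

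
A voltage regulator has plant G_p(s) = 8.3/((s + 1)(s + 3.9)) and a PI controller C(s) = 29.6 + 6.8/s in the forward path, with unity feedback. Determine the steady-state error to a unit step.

The open loop C(s)G_p(s) has a pole at the origin (type 1), so the static position error constant is infinite and e_ss = 1/(1+∞) = 0.

0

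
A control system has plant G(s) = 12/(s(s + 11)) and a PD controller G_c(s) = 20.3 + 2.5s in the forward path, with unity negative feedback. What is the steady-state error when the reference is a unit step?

The open loop G_c(s)G(s) has a pole at the origin (type 1), so the static position error constant is infinite and e_ss = 1/(1+∞) = 0.

0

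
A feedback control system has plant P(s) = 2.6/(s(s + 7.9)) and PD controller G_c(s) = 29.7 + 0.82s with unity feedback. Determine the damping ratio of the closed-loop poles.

Forward path: (29.7 + 0.82s)·2.6/(s(s+7.9)). The closed-loop characteristic equation is s² + (7.9 + 2.6·0.82)s + 2.6·29.7 = 0.
That is s² + 10.03s + 77.22 = 0, so ω_n = 8.787 rad/s and ζ = 10.03/(2·8.787) = 0.5708.

ζ = 0.571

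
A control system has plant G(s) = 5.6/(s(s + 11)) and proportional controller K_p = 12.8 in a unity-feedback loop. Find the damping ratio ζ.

ζ = 0.65

1 + K_p·G(s) = 0 gives s² + 11s + 71.68 = 0.
Matching s² + 2ζω_n s + ω_n²: ω_n = √71.68 = 8.466 rad/s and 2ζω_n = 11, so ζ = 11/(2·8.466) = 0.65.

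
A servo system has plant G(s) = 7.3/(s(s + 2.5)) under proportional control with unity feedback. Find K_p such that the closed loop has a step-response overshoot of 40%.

K_p = 2.73

From %OS = 100·exp(−πζ/√(1−ζ²)) = 40%, ζ = −ln(0.4)/√(π²+ln²(0.4)) = 0.28.
Characteristic equation s² + 2.5s + 7.3K_p = 0 gives ζ = 2.5/(2√(7.3K_p)).
Setting ζ = 0.28: √(7.3K_p) = 2.5/(2·0.28) = 4.464, so K_p = 19.93/7.3 = 2.73.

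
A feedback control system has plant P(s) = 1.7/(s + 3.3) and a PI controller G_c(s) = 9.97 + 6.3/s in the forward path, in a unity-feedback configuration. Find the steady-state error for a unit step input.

The open loop G_c(s)P(s) has a pole at the origin (type 1), so the static position error constant is infinite and e_ss = 1/(1+∞) = 0.

0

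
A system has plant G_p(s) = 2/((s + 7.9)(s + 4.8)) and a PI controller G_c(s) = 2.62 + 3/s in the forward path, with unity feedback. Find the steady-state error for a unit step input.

The open loop G_c(s)G_p(s) has a pole at the origin (type 1), so the static position error constant is infinite and e_ss = 1/(1+∞) = 0.

0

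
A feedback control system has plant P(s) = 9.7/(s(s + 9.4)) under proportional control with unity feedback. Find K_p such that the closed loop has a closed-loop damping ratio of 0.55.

Closed-loop characteristic equation: s² + 9.4s + K_p·9.7 = 0.
So ω_n = √(9.7K_p) and 2ζω_n = 9.4, giving ζ = 9.4/(2√(9.7K_p)).
Setting ζ = 0.55: √(9.7K_p) = 9.4/(2·0.55) = 8.545, so K_p = 73.02/9.7 = 7.53.

K_p = 7.53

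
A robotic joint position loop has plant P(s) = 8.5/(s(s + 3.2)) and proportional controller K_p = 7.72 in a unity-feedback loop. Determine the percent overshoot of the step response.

From 1 + K_pP(s) = 0: s² + 3.2s + 65.62 = 0 ⇒ ω_n = 8.101, ζ = 0.1975.
%OS = 100·exp(−πζ/√(1−ζ²)) = 100·exp(−π·0.1975/√0.961) = 53.1%.

53.1%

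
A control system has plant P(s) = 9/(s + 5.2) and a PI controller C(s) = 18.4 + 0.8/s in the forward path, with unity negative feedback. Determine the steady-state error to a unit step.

0

The open loop C(s)P(s) has a pole at the origin (type 1), so the static position error constant is infinite and e_ss = 1/(1+∞) = 0.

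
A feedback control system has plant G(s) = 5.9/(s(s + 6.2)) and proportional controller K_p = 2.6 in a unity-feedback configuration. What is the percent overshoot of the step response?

From 1 + K_pG(s) = 0: s² + 6.2s + 15.34 = 0 ⇒ ω_n = 3.917, ζ = 0.7915.
%OS = 100·exp(−πζ/√(1−ζ²)) = 100·exp(−π·0.7915/√0.3735) = 1.71%.

1.71%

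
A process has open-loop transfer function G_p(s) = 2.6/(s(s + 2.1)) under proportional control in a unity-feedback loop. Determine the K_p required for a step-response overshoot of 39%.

K_p = 5.14

From %OS = 100·exp(−πζ/√(1−ζ²)) = 39%, ζ = −ln(0.39)/√(π²+ln²(0.39)) = 0.2871.
Characteristic equation s² + 2.1s + 2.6K_p = 0 gives ζ = 2.1/(2√(2.6K_p)).
Setting ζ = 0.2871: √(2.6K_p) = 2.1/(2·0.2871) = 3.657, so K_p = 13.38/2.6 = 5.14.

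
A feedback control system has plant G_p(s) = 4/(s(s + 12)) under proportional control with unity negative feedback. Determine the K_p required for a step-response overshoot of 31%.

From %OS = 100·exp(−πζ/√(1−ζ²)) = 31%, ζ = −ln(0.31)/√(π²+ln²(0.31)) = 0.3493.
Characteristic equation s² + 12s + 4K_p = 0 gives ζ = 12/(2√(4K_p)).
Setting ζ = 0.3493: √(4K_p) = 12/(2·0.3493) = 17.18, so K_p = 295/4 = 73.8.

K_p = 73.8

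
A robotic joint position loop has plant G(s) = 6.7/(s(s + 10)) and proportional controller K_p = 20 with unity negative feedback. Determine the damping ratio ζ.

The closed-loop denominator is s(s+10) + 20·6.7 = s² + 10s + 134.
Matching s² + 2ζω_n s + ω_n²: ω_n = √134 = 11.58 rad/s and 2ζω_n = 10, so ζ = 10/(2·11.58) = 0.432.

ζ = 0.432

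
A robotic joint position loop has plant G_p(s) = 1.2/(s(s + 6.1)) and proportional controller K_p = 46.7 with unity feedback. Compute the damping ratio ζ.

ζ = 0.407

With unity feedback the closed-loop characteristic equation is s² + 6.1s + 46.7·1.2 = s² + 6.1s + 56.04 = 0.
Matching s² + 2ζω_n s + ω_n²: ω_n = √56.04 = 7.486 rad/s and 2ζω_n = 6.1, so ζ = 6.1/(2·7.486) = 0.407.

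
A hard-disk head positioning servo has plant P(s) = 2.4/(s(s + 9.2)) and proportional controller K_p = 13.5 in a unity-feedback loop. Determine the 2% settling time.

T_s ≈ 0.87 s

The closed-loop denominator s² + 9.2s + 32.4 gives ω_n = √32.4 = 5.692 and ζ = 9.2/(2ω_n) = 0.8081.
2% settling time T_s ≈ 4/(ζω_n) = 4/4.6 = 0.87 s.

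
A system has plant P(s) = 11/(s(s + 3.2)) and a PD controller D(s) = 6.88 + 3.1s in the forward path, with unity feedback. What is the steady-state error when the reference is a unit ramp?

0.0423

The loop has one pole at the origin (type 1). Velocity error constant K_v = lim_{s→0} s·D(s)P(s) = 6.88·11/3.2 = 23.65.
Steady-state error to a unit ramp: e_ss = 1/K_v = 0.0423.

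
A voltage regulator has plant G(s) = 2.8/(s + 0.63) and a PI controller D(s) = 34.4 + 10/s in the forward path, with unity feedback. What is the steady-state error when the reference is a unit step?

0

The open loop D(s)G(s) has a pole at the origin (type 1), so the static position error constant is infinite and e_ss = 1/(1+∞) = 0.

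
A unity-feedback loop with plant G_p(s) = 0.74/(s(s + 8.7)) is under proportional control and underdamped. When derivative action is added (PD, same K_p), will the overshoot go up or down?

With PD the characteristic equation becomes s² + (a + K·K_d)s + K·K_p = 0; the damping term grows, ζ rises, overshoot falls.

decrease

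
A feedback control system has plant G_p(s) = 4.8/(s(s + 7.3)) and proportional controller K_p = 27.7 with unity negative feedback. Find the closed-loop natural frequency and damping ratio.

The closed-loop denominator is s(s+7.3) + 27.7·4.8 = s² + 7.3s + 133.
So ω_n² = 133 ⇒ ω_n = 11.53 rad/s, and ζ = 7.3/(2ω_n) = 0.317.

ω_n = 11.5 rad/s, ζ = 0.317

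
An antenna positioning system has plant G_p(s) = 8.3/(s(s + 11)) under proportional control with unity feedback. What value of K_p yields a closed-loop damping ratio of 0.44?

Closed-loop characteristic equation: s² + 11s + K_p·8.3 = 0.
So ω_n = √(8.3K_p) and 2ζω_n = 11, giving ζ = 11/(2√(8.3K_p)).
Setting ζ = 0.44: √(8.3K_p) = 11/(2·0.44) = 12.5, so K_p = 156.2/8.3 = 18.8.

K_p = 18.8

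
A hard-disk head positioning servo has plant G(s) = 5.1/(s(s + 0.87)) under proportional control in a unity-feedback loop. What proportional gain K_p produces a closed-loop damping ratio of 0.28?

K_p = 0.473

Closed-loop characteristic equation: s² + 0.87s + K_p·5.1 = 0.
So ω_n = √(5.1K_p) and 2ζω_n = 0.87, giving ζ = 0.87/(2√(5.1K_p)).
Setting ζ = 0.28: √(5.1K_p) = 0.87/(2·0.28) = 1.554, so K_p = 2.414/5.1 = 0.473.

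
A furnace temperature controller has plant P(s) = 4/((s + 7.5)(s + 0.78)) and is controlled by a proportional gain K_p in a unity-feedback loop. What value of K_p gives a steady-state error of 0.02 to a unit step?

For a type-0 loop with proportional control, e_ss = 1/(1 + K_p·P(0)).
P(0) = 0.6838. Require 1/(1 + K_p·0.6838) = 0.02, so 1 + 0.6838·K_p = 50.
K_p = (50 − 1)/0.6838 = 71.7.

K_p = 71.7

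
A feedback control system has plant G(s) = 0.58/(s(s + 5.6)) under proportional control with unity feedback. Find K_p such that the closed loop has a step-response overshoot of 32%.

K_p = 116

From %OS = 100·exp(−πζ/√(1−ζ²)) = 32%, ζ = −ln(0.32)/√(π²+ln²(0.32)) = 0.341.
Characteristic equation s² + 5.6s + 0.58K_p = 0 gives ζ = 5.6/(2√(0.58K_p)).
Setting ζ = 0.341: √(0.58K_p) = 5.6/(2·0.341) = 8.212, so K_p = 67.44/0.58 = 116.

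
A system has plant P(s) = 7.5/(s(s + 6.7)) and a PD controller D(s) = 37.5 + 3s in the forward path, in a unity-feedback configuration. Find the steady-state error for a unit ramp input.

0.0238

The loop has one pole at the origin (type 1). Velocity error constant K_v = lim_{s→0} s·D(s)P(s) = 37.5·7.5/6.7 = 41.98.
Steady-state error to a unit ramp: e_ss = 1/K_v = 0.0238.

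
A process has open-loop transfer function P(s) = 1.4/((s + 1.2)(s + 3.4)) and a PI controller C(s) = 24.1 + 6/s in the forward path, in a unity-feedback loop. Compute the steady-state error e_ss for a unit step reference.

The open loop C(s)P(s) has a pole at the origin (type 1), so the static position error constant is infinite and e_ss = 1/(1+∞) = 0.

0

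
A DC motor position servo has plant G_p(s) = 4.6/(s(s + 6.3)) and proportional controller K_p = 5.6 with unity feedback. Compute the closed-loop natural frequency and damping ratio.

ω_n = 5.08 rad/s, ζ = 0.621

1 + K_p·G_p(s) = 0 gives s² + 6.3s + 25.76 = 0.
So ω_n² = 25.76 ⇒ ω_n = 5.075 rad/s, and ζ = 6.3/(2ω_n) = 0.621.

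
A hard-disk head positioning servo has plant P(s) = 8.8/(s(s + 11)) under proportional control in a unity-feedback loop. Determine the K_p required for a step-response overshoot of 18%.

From %OS = 100·exp(−πζ/√(1−ζ²)) = 18%, ζ = −ln(0.18)/√(π²+ln²(0.18)) = 0.4791.
Characteristic equation s² + 11s + 8.8K_p = 0 gives ζ = 11/(2√(8.8K_p)).
Setting ζ = 0.4791: √(8.8K_p) = 11/(2·0.4791) = 11.48, so K_p = 131.8/8.8 = 15.

K_p = 15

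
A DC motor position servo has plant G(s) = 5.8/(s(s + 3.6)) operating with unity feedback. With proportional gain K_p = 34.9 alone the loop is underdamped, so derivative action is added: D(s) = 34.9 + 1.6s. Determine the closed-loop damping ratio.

ζ = 0.453

Forward path: (34.9 + 1.6s)·5.8/(s(s+3.6)). The closed-loop characteristic equation is s² + (3.6 + 5.8·1.6)s + 5.8·34.9 = 0.
That is s² + 12.88s + 202.4 = 0, so ω_n = 14.23 rad/s and ζ = 12.88/(2·14.23) = 0.4526.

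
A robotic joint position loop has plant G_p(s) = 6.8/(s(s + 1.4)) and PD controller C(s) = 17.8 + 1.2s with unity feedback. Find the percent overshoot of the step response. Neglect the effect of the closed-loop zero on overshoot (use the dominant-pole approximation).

Forward path: (17.8 + 1.2s)·6.8/(s(s+1.4)). The closed-loop characteristic equation is s² + (1.4 + 6.8·1.2)s + 6.8·17.8 = 0.
That is s² + 9.56s + 121 = 0, so ω_n = 11 rad/s and ζ = 9.56/(2·11) = 0.4345.
%OS = 100·exp(−πζ/√(1−ζ²)) = 22%.

22%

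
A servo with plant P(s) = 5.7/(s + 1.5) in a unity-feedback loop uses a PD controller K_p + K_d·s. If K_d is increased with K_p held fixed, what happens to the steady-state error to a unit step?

unchanged

At s = 0 the derivative term contributes nothing: C(0) = K_p regardless of K_d, so K_pos = K_p·P(0) and e_ss are unchanged.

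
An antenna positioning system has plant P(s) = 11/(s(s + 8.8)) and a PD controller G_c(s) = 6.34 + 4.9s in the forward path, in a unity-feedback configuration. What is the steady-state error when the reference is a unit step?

0

The open loop G_c(s)P(s) has a pole at the origin (type 1), so the static position error constant is infinite and e_ss = 1/(1+∞) = 0.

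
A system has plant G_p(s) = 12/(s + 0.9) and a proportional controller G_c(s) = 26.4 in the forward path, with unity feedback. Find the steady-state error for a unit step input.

0.00283

The loop is type 0. Static position error constant K_pos = G_c(0)·G_p(0) = 26.4·13.33 = 352.
Steady-state error to a unit step: e_ss = 1/(1+K_pos) = 1/353 = 0.00283.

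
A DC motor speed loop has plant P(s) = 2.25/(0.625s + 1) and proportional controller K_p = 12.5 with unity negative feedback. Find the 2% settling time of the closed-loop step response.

Closed loop: T(s) = K_p·P/(1+K_p·P) = 28.12/(0.625s + 1 + 28.12), with pole at s = −(1 + 28.12)/0.625 = −46.6.
τ = 1/46.6 = 0.02146 s, so 2% settling time ≈ 4τ = 0.0858 s.

T_s ≈ 0.0858 s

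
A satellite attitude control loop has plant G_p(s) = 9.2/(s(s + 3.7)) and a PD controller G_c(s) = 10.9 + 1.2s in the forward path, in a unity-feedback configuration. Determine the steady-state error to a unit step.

0

The open loop G_c(s)G_p(s) has a pole at the origin (type 1), so the static position error constant is infinite and e_ss = 1/(1+∞) = 0.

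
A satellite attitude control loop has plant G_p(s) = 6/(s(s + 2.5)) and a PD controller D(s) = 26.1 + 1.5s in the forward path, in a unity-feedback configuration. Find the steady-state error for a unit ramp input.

The loop has one pole at the origin (type 1). Velocity error constant K_v = lim_{s→0} s·D(s)G_p(s) = 26.1·6/2.5 = 62.64.
Steady-state error to a unit ramp: e_ss = 1/K_v = 0.016.

0.016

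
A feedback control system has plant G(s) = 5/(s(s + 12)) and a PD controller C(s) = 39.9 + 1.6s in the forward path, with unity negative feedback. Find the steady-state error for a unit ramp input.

0.0602

The loop has one pole at the origin (type 1). Velocity error constant K_v = lim_{s→0} s·C(s)G(s) = 39.9·5/12 = 16.62.
Steady-state error to a unit ramp: e_ss = 1/K_v = 0.0602.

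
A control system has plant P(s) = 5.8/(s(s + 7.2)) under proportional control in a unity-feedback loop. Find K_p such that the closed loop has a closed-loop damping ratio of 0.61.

Closed-loop characteristic equation: s² + 7.2s + K_p·5.8 = 0.
So ω_n = √(5.8K_p) and 2ζω_n = 7.2, giving ζ = 7.2/(2√(5.8K_p)).
Setting ζ = 0.61: √(5.8K_p) = 7.2/(2·0.61) = 5.902, so K_p = 34.83/5.8 = 6.01.

K_p = 6.01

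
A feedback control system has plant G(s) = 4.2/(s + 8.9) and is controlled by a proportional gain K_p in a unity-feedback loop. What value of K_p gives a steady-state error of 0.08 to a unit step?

K_p = 24.4

For a type-0 loop with proportional control, e_ss = 1/(1 + K_p·G(0)).
G(0) = 0.4719. Require 1/(1 + K_p·0.4719) = 0.08, so 1 + 0.4719·K_p = 12.5.
K_p = (12.5 − 1)/0.4719 = 24.4.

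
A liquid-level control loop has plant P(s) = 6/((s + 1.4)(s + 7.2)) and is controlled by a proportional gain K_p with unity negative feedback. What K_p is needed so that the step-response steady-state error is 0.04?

The loop is type 0, so e_ss(step) = 1/(1 + K_pos) with K_pos = K_p·P(0).
P(0) = 0.5952. Require 1/(1 + K_p·0.5952) = 0.04, so 1 + 0.5952·K_p = 25.
K_p = (25 − 1)/0.5952 = 40.3.

K_p = 40.3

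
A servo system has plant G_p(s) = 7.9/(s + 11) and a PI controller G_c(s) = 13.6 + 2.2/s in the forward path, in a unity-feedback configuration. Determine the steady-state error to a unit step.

0

The open loop G_c(s)G_p(s) has a pole at the origin (type 1), so the static position error constant is infinite and e_ss = 1/(1+∞) = 0.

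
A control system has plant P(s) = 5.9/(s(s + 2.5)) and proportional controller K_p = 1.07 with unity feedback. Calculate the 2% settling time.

Closed-loop characteristic equation: s² + 2.5s + 6.313 = 0, so ω_n = 2.513 rad/s and ζ = 2.5/(2·2.513) = 0.4975.
2% settling time T_s ≈ 4/(ζω_n) = 4/1.25 = 3.2 s.

T_s ≈ 3.2 s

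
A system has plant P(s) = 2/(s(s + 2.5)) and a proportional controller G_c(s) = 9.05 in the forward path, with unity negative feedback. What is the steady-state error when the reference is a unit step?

0

The open loop G_c(s)P(s) has a pole at the origin (type 1), so the static position error constant is infinite and e_ss = 1/(1+∞) = 0.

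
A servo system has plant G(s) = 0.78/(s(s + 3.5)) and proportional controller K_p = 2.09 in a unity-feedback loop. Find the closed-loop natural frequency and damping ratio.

ω_n = 1.28 rad/s, ζ = 1.37

With unity feedback the closed-loop characteristic equation is s² + 3.5s + 2.09·0.78 = s² + 3.5s + 1.63 = 0.
So ω_n² = 1.63 ⇒ ω_n = 1.277 rad/s, and ζ = 3.5/(2ω_n) = 1.37.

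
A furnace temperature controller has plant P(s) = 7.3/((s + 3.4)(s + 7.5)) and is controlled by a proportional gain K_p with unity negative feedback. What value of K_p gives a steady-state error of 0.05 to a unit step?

For a type-0 loop with proportional control, e_ss = 1/(1 + K_p·P(0)).
P(0) = 0.2863. Require 1/(1 + K_p·0.2863) = 0.05, so 1 + 0.2863·K_p = 20.
K_p = (20 − 1)/0.2863 = 66.4.

K_p = 66.4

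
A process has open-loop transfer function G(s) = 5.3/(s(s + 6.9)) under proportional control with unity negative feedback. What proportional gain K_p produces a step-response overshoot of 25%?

From %OS = 100·exp(−πζ/√(1−ζ²)) = 25%, ζ = −ln(0.25)/√(π²+ln²(0.25)) = 0.4037.
Characteristic equation s² + 6.9s + 5.3K_p = 0 gives ζ = 6.9/(2√(5.3K_p)).
Setting ζ = 0.4037: √(5.3K_p) = 6.9/(2·0.4037) = 8.546, so K_p = 73.03/5.3 = 13.8.

K_p = 13.8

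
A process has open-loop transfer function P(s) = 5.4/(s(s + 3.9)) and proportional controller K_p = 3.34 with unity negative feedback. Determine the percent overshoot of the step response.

19.7%

Closed-loop characteristic equation: s² + 3.9s + 18.04 = 0, so ω_n = 4.247 rad/s and ζ = 3.9/(2·4.247) = 0.4592.
%OS = 100·exp(−πζ/√(1−ζ²)) = 100·exp(−π·0.4592/√0.7892) = 19.7%.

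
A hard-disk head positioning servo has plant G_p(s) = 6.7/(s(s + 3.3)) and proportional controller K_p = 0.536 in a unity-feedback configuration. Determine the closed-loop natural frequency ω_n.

1 + K_p·G_p(s) = 0 gives s² + 3.3s + 3.591 = 0.
Matching s² + 2ζω_n s + ω_n²: ω_n = √3.591 = 1.895 rad/s and 2ζω_n = 3.3, so ζ = 3.3/(2·1.895) = 0.871.

ω_n = 1.9 rad/s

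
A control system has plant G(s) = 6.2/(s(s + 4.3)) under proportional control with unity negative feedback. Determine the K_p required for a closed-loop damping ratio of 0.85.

K_p = 1.03

Closed-loop characteristic equation: s² + 4.3s + K_p·6.2 = 0.
So ω_n = √(6.2K_p) and 2ζω_n = 4.3, giving ζ = 4.3/(2√(6.2K_p)).
Setting ζ = 0.85: √(6.2K_p) = 4.3/(2·0.85) = 2.529, so K_p = 6.398/6.2 = 1.03.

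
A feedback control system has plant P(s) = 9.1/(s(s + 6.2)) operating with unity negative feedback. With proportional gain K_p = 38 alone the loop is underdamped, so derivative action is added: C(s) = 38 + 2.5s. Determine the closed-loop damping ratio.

Forward path: (38 + 2.5s)·9.1/(s(s+6.2)). The closed-loop characteristic equation is s² + (6.2 + 9.1·2.5)s + 9.1·38 = 0.
That is s² + 28.95s + 345.8 = 0, so ω_n = 18.6 rad/s and ζ = 28.95/(2·18.6) = 0.7784.

ζ = 0.778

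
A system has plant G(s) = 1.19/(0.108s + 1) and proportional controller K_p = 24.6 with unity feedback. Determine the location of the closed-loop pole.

Closed loop: T(s) = K_p·G/(1+K_p·G) = 29.27/(0.108s + 1 + 29.27), with pole at s = −(1 + 29.27)/0.108 = −280.3.

s = -280.3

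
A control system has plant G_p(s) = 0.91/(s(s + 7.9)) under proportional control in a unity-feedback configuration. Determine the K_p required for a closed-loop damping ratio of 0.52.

K_p = 63.4

Closed-loop characteristic equation: s² + 7.9s + K_p·0.91 = 0.
So ω_n = √(0.91K_p) and 2ζω_n = 7.9, giving ζ = 7.9/(2√(0.91K_p)).
Setting ζ = 0.52: √(0.91K_p) = 7.9/(2·0.52) = 7.596, so K_p = 57.7/0.91 = 63.4.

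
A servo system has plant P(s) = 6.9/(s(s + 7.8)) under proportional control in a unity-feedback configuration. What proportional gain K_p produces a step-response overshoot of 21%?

K_p = 11.1

From %OS = 100·exp(−πζ/√(1−ζ²)) = 21%, ζ = −ln(0.21)/√(π²+ln²(0.21)) = 0.4449.
Characteristic equation s² + 7.8s + 6.9K_p = 0 gives ζ = 7.8/(2√(6.9K_p)).
Setting ζ = 0.4449: √(6.9K_p) = 7.8/(2·0.4449) = 8.766, so K_p = 76.84/6.9 = 11.1.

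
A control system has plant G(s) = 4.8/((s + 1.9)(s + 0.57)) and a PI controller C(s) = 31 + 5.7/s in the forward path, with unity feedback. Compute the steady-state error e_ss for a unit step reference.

The open loop C(s)G(s) has a pole at the origin (type 1), so the static position error constant is infinite and e_ss = 1/(1+∞) = 0.

0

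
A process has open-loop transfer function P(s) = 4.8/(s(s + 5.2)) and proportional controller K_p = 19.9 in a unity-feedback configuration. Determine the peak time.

Closed-loop characteristic equation: s² + 5.2s + 95.52 = 0, so ω_n = 9.773 rad/s and ζ = 5.2/(2·9.773) = 0.266.
Damped frequency ω_d = ω_n√(1−ζ²) = 9.421 rad/s, so peak time T_p = π/ω_d = 0.333 s.

T_p = 0.333 s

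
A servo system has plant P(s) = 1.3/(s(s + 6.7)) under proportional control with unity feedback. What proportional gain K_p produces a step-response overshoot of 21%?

From %OS = 100·exp(−πζ/√(1−ζ²)) = 21%, ζ = −ln(0.21)/√(π²+ln²(0.21)) = 0.4449.
Characteristic equation s² + 6.7s + 1.3K_p = 0 gives ζ = 6.7/(2√(1.3K_p)).
Setting ζ = 0.4449: √(1.3K_p) = 6.7/(2·0.4449) = 7.53, so K_p = 56.7/1.3 = 43.6.

K_p = 43.6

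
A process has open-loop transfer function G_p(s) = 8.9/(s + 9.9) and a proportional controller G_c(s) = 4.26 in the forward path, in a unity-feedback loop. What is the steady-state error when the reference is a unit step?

0.207

The loop is type 0. Static position error constant K_pos = G_c(0)·G_p(0) = 4.26·0.899 = 3.83.
Steady-state error to a unit step: e_ss = 1/(1+K_pos) = 1/4.83 = 0.207.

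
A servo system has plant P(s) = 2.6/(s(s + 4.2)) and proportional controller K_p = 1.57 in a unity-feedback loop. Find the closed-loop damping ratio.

1 + K_p·P(s) = 0 gives s² + 4.2s + 4.082 = 0.
So ω_n² = 4.082 ⇒ ω_n = 2.02 rad/s, and ζ = 4.2/(2ω_n) = 1.04.

ζ = 1.04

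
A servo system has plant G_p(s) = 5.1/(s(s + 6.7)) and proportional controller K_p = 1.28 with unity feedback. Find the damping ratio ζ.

ζ = 1.31

With unity feedback the closed-loop characteristic equation is s² + 6.7s + 1.28·5.1 = s² + 6.7s + 6.528 = 0.
So ω_n² = 6.528 ⇒ ω_n = 2.555 rad/s, and ζ = 6.7/(2ω_n) = 1.31.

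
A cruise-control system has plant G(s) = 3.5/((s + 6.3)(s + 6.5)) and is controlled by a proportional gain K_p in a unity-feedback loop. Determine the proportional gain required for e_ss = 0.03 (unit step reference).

K_p = 378

Steady-state error for a unit step on this type-0 loop is 1/(1 + K_p·G(0)).
G(0) = 0.08547. Require 1/(1 + K_p·0.08547) = 0.03, so 1 + 0.08547·K_p = 33.33.
K_p = (33.33 − 1)/0.08547 = 378.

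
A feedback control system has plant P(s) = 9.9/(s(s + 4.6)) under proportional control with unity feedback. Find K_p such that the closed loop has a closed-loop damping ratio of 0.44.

K_p = 2.76

Closed-loop characteristic equation: s² + 4.6s + K_p·9.9 = 0.
So ω_n = √(9.9K_p) and 2ζω_n = 4.6, giving ζ = 4.6/(2√(9.9K_p)).
Setting ζ = 0.44: √(9.9K_p) = 4.6/(2·0.44) = 5.227, so K_p = 27.32/9.9 = 2.76.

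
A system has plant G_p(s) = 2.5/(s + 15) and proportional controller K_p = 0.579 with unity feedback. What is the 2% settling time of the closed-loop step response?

T_s ≈ 0.243 s

Closed-loop transfer function: T(s) = K_p·G_p(s)/(1 + K_p·G_p(s)) = 1.447/(s + 15 + 1.447) = 1.447/(s + 16.45).
Time constant τ = 1/16.45 = 0.0608 s, so the 2% settling time is about 4τ = 0.243 s.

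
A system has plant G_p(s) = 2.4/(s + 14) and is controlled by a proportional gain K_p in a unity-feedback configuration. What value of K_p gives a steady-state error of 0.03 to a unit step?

Steady-state error for a unit step on this type-0 loop is 1/(1 + K_p·G_p(0)).
G_p(0) = 0.1714. Require 1/(1 + K_p·0.1714) = 0.03, so 1 + 0.1714·K_p = 33.33.
K_p = (33.33 − 1)/0.1714 = 189.

K_p = 189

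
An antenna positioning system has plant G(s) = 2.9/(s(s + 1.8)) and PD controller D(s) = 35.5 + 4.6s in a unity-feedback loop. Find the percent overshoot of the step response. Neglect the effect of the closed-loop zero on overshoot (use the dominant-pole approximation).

Forward path: (35.5 + 4.6s)·2.9/(s(s+1.8)). The closed-loop characteristic equation is s² + (1.8 + 2.9·4.6)s + 2.9·35.5 = 0.
That is s² + 15.14s + 103 = 0, so ω_n = 10.15 rad/s and ζ = 15.14/(2·10.15) = 0.7461.
%OS = 100·exp(−πζ/√(1−ζ²)) = 2.96%.

2.96%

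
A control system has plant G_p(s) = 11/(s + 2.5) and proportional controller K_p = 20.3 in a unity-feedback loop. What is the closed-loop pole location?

s = -225.8

Closed-loop transfer function: T(s) = K_p·G_p(s)/(1 + K_p·G_p(s)) = 223.3/(s + 2.5 + 223.3) = 223.3/(s + 225.8).
The closed-loop pole is at s = −225.8.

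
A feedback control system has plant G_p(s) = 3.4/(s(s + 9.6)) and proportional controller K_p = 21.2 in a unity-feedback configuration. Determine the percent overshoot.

From 1 + K_pG_p(s) = 0: s² + 9.6s + 72.08 = 0 ⇒ ω_n = 8.49, ζ = 0.5654.
%OS = 100·exp(−πζ/√(1−ζ²)) = 100·exp(−π·0.5654/√0.6804) = 11.6%.

11.6%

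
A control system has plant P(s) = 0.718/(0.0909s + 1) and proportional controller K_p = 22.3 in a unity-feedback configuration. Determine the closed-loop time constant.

τ = 0.00534 s

Closed loop: T(s) = K_p·P/(1+K_p·P) = 16.01/(0.0909s + 1 + 16.01), with pole at s = −(1 + 16.01)/0.0909 = −187.1.
Closed-loop time constant τ = 1/187.1 = 0.00534 s.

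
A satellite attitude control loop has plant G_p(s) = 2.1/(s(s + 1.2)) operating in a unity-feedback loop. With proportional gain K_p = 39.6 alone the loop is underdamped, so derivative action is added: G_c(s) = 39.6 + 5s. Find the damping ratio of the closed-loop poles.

Forward path: (39.6 + 5s)·2.1/(s(s+1.2)). The closed-loop characteristic equation is s² + (1.2 + 2.1·5)s + 2.1·39.6 = 0.
That is s² + 11.7s + 83.16 = 0, so ω_n = 9.119 rad/s and ζ = 11.7/(2·9.119) = 0.6415.

ζ = 0.642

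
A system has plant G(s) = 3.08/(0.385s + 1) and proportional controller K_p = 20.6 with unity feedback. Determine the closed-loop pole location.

s = -167.4

Closed loop: T(s) = K_p·G/(1+K_p·G) = 63.45/(0.385s + 1 + 63.45), with pole at s = −(1 + 63.45)/0.385 = −167.4.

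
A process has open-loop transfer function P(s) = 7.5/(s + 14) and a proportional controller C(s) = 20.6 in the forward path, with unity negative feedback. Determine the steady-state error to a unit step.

The loop is type 0. Static position error constant K_pos = C(0)·P(0) = 20.6·0.5357 = 11.04.
Steady-state error to a unit step: e_ss = 1/(1+K_pos) = 1/12.04 = 0.0831.

0.0831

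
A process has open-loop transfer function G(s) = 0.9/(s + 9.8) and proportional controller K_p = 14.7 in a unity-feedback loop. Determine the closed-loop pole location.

s = -23.03

Closed-loop transfer function: T(s) = K_p·G(s)/(1 + K_p·G(s)) = 13.23/(s + 9.8 + 13.23) = 13.23/(s + 23.03).
The closed-loop pole is at s = −23.03.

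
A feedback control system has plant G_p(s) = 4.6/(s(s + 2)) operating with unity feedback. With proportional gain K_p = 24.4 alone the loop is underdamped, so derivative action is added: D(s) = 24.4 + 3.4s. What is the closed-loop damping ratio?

Forward path: (24.4 + 3.4s)·4.6/(s(s+2)). The closed-loop characteristic equation is s² + (2 + 4.6·3.4)s + 4.6·24.4 = 0.
That is s² + 17.64s + 112.2 = 0, so ω_n = 10.59 rad/s and ζ = 17.64/(2·10.59) = 0.8325.

ζ = 0.833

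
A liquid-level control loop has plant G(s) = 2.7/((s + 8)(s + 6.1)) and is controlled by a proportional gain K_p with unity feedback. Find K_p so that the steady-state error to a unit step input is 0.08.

K_p = 208

Steady-state error for a unit step on this type-0 loop is 1/(1 + K_p·G(0)).
G(0) = 0.05533. Require 1/(1 + K_p·0.05533) = 0.08, so 1 + 0.05533·K_p = 12.5.
K_p = (12.5 − 1)/0.05533 = 208.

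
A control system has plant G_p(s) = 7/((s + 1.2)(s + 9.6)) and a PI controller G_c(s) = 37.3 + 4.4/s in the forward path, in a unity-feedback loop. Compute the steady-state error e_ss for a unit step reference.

0

The open loop G_c(s)G_p(s) has a pole at the origin (type 1), so the static position error constant is infinite and e_ss = 1/(1+∞) = 0.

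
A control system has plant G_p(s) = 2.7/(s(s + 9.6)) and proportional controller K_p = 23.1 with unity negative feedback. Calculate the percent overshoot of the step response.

Closed-loop characteristic equation: s² + 9.6s + 62.37 = 0, so ω_n = 7.897 rad/s and ζ = 9.6/(2·7.897) = 0.6078.
%OS = 100·exp(−πζ/√(1−ζ²)) = 100·exp(−π·0.6078/√0.6306) = 9.03%.

9.03%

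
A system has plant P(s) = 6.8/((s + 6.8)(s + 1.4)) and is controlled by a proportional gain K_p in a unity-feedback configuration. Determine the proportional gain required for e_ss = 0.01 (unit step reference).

K_p = 139

For a type-0 loop with proportional control, e_ss = 1/(1 + K_p·P(0)).
P(0) = 0.7143. Require 1/(1 + K_p·0.7143) = 0.01, so 1 + 0.7143·K_p = 100.
K_p = (100 − 1)/0.7143 = 139.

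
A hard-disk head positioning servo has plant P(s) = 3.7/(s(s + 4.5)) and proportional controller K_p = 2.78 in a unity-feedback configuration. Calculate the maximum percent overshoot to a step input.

4.54%

Closed-loop characteristic equation: s² + 4.5s + 10.29 = 0, so ω_n = 3.207 rad/s and ζ = 4.5/(2·3.207) = 0.7016.
%OS = 100·exp(−πζ/√(1−ζ²)) = 100·exp(−π·0.7016/√0.5078) = 4.54%.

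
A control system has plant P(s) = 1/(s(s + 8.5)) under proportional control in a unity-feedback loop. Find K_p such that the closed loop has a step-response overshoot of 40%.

K_p = 230

From %OS = 100·exp(−πζ/√(1−ζ²)) = 40%, ζ = −ln(0.4)/√(π²+ln²(0.4)) = 0.28.
Characteristic equation s² + 8.5s + 1K_p = 0 gives ζ = 8.5/(2√(1K_p)).
Setting ζ = 0.28: √(1K_p) = 8.5/(2·0.28) = 15.18, so K_p = 230.4/1 = 230.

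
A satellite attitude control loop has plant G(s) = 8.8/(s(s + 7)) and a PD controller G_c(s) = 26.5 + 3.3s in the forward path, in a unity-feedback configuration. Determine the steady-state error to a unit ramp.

0.03

The loop has one pole at the origin (type 1). Velocity error constant K_v = lim_{s→0} s·G_c(s)G(s) = 26.5·8.8/7 = 33.31.
Steady-state error to a unit ramp: e_ss = 1/K_v = 0.03.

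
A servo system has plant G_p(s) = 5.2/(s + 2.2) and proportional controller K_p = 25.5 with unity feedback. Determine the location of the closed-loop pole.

Closed-loop transfer function: T(s) = K_p·G_p(s)/(1 + K_p·G_p(s)) = 132.6/(s + 2.2 + 132.6) = 132.6/(s + 134.8).
The closed-loop pole is at s = −134.8.

s = -134.8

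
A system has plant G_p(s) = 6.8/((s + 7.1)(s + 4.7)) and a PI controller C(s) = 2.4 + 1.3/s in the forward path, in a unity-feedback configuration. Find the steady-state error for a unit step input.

The open loop C(s)G_p(s) has a pole at the origin (type 1), so the static position error constant is infinite and e_ss = 1/(1+∞) = 0.

0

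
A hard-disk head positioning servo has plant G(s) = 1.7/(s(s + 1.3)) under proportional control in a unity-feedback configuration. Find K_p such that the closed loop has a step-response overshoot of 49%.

From %OS = 100·exp(−πζ/√(1−ζ²)) = 49%, ζ = −ln(0.49)/√(π²+ln²(0.49)) = 0.2214.
Characteristic equation s² + 1.3s + 1.7K_p = 0 gives ζ = 1.3/(2√(1.7K_p)).
Setting ζ = 0.2214: √(1.7K_p) = 1.3/(2·0.2214) = 2.935, so K_p = 8.617/1.7 = 5.07.

K_p = 5.07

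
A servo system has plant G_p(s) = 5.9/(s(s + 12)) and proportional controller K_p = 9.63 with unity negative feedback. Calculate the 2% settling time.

T_s ≈ 0.667 s

Closed-loop characteristic equation: s² + 12s + 56.82 = 0, so ω_n = 7.538 rad/s and ζ = 12/(2·7.538) = 0.796.
2% settling time T_s ≈ 4/(ζω_n) = 4/6 = 0.667 s.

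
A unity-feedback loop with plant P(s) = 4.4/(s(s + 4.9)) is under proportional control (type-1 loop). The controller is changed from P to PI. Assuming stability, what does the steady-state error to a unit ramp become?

0

The integrator raises the loop to type 2, so K_v → ∞ and e_ss to a ramp is zero.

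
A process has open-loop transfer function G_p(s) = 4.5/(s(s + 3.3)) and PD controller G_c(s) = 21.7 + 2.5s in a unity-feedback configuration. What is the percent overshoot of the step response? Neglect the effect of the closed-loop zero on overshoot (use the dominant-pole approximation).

Forward path: (21.7 + 2.5s)·4.5/(s(s+3.3)). The closed-loop characteristic equation is s² + (3.3 + 4.5·2.5)s + 4.5·21.7 = 0.
That is s² + 14.55s + 97.65 = 0, so ω_n = 9.882 rad/s and ζ = 14.55/(2·9.882) = 0.7362.
%OS = 100·exp(−πζ/√(1−ζ²)) = 3.28%.

3.28%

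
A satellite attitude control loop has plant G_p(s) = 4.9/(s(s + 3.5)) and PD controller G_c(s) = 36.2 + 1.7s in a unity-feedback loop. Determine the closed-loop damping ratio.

ζ = 0.444

Forward path: (36.2 + 1.7s)·4.9/(s(s+3.5)). The closed-loop characteristic equation is s² + (3.5 + 4.9·1.7)s + 4.9·36.2 = 0.
That is s² + 11.83s + 177.4 = 0, so ω_n = 13.32 rad/s and ζ = 11.83/(2·13.32) = 0.4441.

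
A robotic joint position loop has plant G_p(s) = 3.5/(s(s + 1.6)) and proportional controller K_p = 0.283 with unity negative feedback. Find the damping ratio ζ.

The closed-loop denominator is s(s+1.6) + 0.283·3.5 = s² + 1.6s + 0.9905.
So ω_n² = 0.9905 ⇒ ω_n = 0.9952 rad/s, and ζ = 1.6/(2ω_n) = 0.804.

ζ = 0.804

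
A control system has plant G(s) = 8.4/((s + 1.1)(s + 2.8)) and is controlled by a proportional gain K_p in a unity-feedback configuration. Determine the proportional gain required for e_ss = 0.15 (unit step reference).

For a type-0 loop with proportional control, e_ss = 1/(1 + K_p·G(0)).
G(0) = 2.727. Require 1/(1 + K_p·2.727) = 0.15, so 1 + 2.727·K_p = 6.667.
K_p = (6.667 − 1)/2.727 = 2.08.

K_p = 2.08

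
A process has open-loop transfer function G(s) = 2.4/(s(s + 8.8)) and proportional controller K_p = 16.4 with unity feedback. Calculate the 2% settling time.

From 1 + K_pG(s) = 0: s² + 8.8s + 39.36 = 0 ⇒ ω_n = 6.274, ζ = 0.7013.
2% settling time T_s ≈ 4/(ζω_n) = 4/4.4 = 0.909 s.

T_s ≈ 0.909 s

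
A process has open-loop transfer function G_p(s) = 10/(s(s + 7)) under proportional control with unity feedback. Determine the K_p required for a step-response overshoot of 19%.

From %OS = 100·exp(−πζ/√(1−ζ²)) = 19%, ζ = −ln(0.19)/√(π²+ln²(0.19)) = 0.4673.
Characteristic equation s² + 7s + 10K_p = 0 gives ζ = 7/(2√(10K_p)).
Setting ζ = 0.4673: √(10K_p) = 7/(2·0.4673) = 7.489, so K_p = 56.09/10 = 5.61.

K_p = 5.61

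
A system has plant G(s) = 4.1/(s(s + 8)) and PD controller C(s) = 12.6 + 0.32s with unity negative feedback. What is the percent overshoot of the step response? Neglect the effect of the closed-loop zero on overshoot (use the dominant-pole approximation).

6.92%

Forward path: (12.6 + 0.32s)·4.1/(s(s+8)). The closed-loop characteristic equation is s² + (8 + 4.1·0.32)s + 4.1·12.6 = 0.
That is s² + 9.312s + 51.66 = 0, so ω_n = 7.187 rad/s and ζ = 9.312/(2·7.187) = 0.6478.
%OS = 100·exp(−πζ/√(1−ζ²)) = 6.92%.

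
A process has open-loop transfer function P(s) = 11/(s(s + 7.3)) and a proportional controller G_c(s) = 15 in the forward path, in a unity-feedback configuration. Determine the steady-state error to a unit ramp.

The loop has one pole at the origin (type 1). Velocity error constant K_v = lim_{s→0} s·G_c(s)P(s) = 15·11/7.3 = 22.6.
Steady-state error to a unit ramp: e_ss = 1/K_v = 0.0442.

0.0442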